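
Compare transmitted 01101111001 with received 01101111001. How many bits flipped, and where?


XOR: 00000000000

0 errors (received matches sent)


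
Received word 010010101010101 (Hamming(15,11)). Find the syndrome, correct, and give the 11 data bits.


Syndrome = 0: no error detected

Data: 01011010101 (no errors)


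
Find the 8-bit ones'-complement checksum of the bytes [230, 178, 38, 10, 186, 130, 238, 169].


Sum = 1179 mod 256 = 155
Complement = 100

100


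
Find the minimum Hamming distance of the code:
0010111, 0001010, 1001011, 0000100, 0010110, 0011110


Comparing all pairs, minimum distance: 1
Can detect 0 errors, correct 0 errors

1


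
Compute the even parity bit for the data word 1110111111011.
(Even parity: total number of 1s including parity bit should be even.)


Number of 1s in data: 11
Parity bit: 1

1


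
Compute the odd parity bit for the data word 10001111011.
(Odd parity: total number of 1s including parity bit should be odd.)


Number of 1s in data: 7
Parity bit: 0

0


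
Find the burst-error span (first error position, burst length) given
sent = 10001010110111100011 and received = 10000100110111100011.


XOR: 00001110000000000000

Burst at position 4, length 3


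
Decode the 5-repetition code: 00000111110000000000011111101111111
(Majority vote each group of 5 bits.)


Groups: 00000, 11111, 00000, 00000, 01111, 11011, 11111
Majority votes: 0100111

0100111


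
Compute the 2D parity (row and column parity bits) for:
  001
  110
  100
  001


Row parities: 1011
Column parities: 010

Row P: 1011, Col P: 010, Corner: 1


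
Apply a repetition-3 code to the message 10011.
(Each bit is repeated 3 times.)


Each bit -> 3 copies

111000000111111


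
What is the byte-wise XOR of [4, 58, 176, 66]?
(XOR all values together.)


XOR chain: 4 ^ 58 ^ 176 ^ 66 = 204

204


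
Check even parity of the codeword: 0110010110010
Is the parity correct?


Number of 1s: 6

Yes, parity is correct (6 ones)


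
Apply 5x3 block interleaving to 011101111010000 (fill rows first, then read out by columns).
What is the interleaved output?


Matrix:
  011
  101
  111
  010
  000
Read columns: 011001011011100

011001011011100


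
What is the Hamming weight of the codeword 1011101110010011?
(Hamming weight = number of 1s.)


Counting 1s in 1011101110010011

10


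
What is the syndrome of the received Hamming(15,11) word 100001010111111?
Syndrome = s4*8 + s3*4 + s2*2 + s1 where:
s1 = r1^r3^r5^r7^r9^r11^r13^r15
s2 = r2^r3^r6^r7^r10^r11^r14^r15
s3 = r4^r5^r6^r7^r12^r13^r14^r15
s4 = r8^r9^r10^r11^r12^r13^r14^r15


s1=0, s2=1, s3=1, s4=1

Syndrome = 14 (error at position 14)


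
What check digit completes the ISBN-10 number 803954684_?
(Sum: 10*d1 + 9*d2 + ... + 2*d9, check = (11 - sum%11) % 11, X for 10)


Weighted sum: 273
273 mod 11 = 9

Check digit: 2


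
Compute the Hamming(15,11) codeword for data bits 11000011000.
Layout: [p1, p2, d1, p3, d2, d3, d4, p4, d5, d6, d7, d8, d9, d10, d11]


Parity bits: p1=1, p2=0, p3=0, p4=0

101010000011000


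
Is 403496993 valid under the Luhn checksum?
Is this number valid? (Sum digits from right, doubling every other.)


Luhn sum = 48
48 mod 10 = 8

Invalid (Luhn sum mod 10 = 8)


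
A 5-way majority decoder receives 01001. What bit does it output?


Ones: 2 out of 5
Threshold: 3

0 (2/5 voted 1)


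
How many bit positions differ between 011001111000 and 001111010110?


XOR: 010110101110
Count of 1s: 7

7


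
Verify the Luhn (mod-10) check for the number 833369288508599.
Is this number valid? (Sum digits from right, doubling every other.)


Luhn sum = 86
86 mod 10 = 6

Invalid (Luhn sum mod 10 = 6)


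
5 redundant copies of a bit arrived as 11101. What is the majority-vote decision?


Ones: 4 out of 5
Threshold: 3

1 (4/5 voted 1)


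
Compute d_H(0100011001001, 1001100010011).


XOR: 1101111011010
Count of 1s: 9

9


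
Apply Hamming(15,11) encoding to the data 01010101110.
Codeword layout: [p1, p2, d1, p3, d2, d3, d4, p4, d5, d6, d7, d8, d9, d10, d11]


Parity bits: p1=1, p2=1, p3=1, p4=0

110110100101110


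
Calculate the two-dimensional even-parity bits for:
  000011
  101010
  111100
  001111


Row parities: 0100
Column parities: 011010

Row P: 0100, Col P: 011010, Corner: 1


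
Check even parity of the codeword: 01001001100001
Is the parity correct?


Number of 1s: 5

No, parity error (5 ones)


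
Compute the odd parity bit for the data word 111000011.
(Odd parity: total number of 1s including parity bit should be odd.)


Number of 1s in data: 5
Parity bit: 0

0


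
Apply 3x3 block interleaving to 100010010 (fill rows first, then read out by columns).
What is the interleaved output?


Matrix:
  100
  010
  010
Read columns: 100011000

100011000


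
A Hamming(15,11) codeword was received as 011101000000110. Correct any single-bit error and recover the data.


Syndrome = 0: no error detected

Data: 10100000110 (no errors)


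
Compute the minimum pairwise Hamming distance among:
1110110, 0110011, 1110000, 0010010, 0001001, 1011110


Comparing all pairs, minimum distance: 2
Can detect 1 errors, correct 0 errors

2


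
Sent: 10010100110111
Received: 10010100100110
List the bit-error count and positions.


XOR: 00000000010001

2 error(s) at position(s): 9, 13


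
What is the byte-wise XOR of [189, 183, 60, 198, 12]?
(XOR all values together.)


XOR chain: 189 ^ 183 ^ 60 ^ 198 ^ 12 = 252

252


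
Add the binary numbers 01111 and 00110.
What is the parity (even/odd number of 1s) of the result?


01111 = 15
00110 = 6
Sum = 21 = 10101
1s count = 3

odd parity (3 ones in 10101)


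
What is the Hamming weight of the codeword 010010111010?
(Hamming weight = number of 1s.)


Counting 1s in 010010111010

6


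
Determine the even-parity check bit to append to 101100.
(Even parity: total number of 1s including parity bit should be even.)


Number of 1s in data: 3
Parity bit: 1

1


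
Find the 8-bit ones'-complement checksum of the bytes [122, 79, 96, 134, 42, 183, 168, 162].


Sum = 986 mod 256 = 218
Complement = 37

37


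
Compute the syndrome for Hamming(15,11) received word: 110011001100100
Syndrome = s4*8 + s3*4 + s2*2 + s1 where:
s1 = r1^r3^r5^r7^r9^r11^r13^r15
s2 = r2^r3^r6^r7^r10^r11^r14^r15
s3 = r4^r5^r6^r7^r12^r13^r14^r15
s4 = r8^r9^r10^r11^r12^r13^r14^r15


s1=0, s2=1, s3=1, s4=1

Syndrome = 14 (error at position 14)


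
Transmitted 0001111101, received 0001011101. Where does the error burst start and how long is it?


XOR: 0000100000

Burst at position 4, length 1


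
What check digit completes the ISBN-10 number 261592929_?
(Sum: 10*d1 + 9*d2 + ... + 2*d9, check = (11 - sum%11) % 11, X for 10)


Weighted sum: 241
241 mod 11 = 10

Check digit: 1


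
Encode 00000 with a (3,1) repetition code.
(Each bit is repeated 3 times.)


Each bit -> 3 copies

000000000000000


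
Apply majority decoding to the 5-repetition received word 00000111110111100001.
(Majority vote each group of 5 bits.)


Groups: 00000, 11111, 01111, 00001
Majority votes: 0110

0110


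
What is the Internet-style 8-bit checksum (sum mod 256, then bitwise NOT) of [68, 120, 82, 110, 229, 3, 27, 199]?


Sum = 838 mod 256 = 70
Complement = 185

185


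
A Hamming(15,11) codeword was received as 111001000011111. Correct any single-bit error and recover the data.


Syndrome = 13: error at position 13

Data: 10100011011 (corrected bit 13)


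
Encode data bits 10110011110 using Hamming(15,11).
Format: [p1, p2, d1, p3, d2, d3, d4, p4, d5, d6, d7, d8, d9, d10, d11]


Parity bits: p1=0, p2=1, p3=1, p4=0

011101100011110


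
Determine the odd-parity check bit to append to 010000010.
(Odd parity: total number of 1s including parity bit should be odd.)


Number of 1s in data: 2
Parity bit: 1

1


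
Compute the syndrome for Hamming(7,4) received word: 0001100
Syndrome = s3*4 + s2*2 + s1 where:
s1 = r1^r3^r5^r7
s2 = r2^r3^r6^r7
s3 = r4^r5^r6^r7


s1=1, s2=0, s3=0

Syndrome = 1 (error at position 1)


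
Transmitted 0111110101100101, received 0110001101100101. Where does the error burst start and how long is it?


XOR: 0001111000000000

Burst at position 3, length 4


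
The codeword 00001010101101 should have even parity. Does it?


Number of 1s: 6

Yes, parity is correct (6 ones)


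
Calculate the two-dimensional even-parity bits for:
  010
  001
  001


Row parities: 111
Column parities: 010

Row P: 111, Col P: 010, Corner: 1


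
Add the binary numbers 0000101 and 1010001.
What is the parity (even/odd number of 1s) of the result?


0000101 = 5
1010001 = 81
Sum = 86 = 1010110
1s count = 4

even parity (4 ones in 1010110)


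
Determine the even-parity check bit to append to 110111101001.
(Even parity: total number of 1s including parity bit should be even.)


Number of 1s in data: 8
Parity bit: 0

0


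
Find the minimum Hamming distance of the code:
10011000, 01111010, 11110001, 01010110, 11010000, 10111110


Comparing all pairs, minimum distance: 2
Can detect 1 errors, correct 0 errors

2


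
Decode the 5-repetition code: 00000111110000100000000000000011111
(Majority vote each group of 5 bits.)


Groups: 00000, 11111, 00001, 00000, 00000, 00000, 11111
Majority votes: 0100001

0100001


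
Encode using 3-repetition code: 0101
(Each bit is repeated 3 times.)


Each bit -> 3 copies

000111000111


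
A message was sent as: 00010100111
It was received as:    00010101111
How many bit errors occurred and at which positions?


XOR: 00000001000

1 error(s) at position(s): 7


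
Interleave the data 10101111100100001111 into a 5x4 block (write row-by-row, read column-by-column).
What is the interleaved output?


Matrix:
  1010
  1111
  1001
  0000
  1111
Read columns: 11101010011100101101

11101010011100101101


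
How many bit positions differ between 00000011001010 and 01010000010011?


XOR: 01010011011001
Count of 1s: 7

7


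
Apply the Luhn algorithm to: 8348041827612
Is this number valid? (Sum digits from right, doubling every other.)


Luhn sum = 58
58 mod 10 = 8

Invalid (Luhn sum mod 10 = 8)


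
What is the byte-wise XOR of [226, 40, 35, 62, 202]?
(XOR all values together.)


XOR chain: 226 ^ 40 ^ 35 ^ 62 ^ 202 = 29

29


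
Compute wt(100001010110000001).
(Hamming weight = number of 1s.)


Counting 1s in 100001010110000001

6


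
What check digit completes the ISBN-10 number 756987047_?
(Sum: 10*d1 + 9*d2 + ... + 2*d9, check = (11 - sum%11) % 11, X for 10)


Weighted sum: 335
335 mod 11 = 5

Check digit: 6


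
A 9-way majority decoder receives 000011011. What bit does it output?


Ones: 4 out of 9
Threshold: 5

0 (4/9 voted 1)


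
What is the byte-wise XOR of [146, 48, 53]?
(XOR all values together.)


XOR chain: 146 ^ 48 ^ 53 = 151

151


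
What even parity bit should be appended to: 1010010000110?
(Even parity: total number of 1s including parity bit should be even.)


Number of 1s in data: 5
Parity bit: 1

1


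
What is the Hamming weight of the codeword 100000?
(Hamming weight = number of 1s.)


Counting 1s in 100000

1


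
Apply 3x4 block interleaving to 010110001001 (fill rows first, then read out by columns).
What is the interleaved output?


Matrix:
  0101
  1000
  1001
Read columns: 011100000101

011100000101


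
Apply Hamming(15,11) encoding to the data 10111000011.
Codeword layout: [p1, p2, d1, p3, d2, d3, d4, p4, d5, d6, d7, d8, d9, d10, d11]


Parity bits: p1=0, p2=1, p3=0, p4=1

011001111000011


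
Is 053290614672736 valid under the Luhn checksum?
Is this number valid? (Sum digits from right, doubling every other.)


Luhn sum = 62
62 mod 10 = 2

Invalid (Luhn sum mod 10 = 2)


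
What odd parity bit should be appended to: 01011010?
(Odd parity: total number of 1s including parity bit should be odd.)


Number of 1s in data: 4
Parity bit: 1

1


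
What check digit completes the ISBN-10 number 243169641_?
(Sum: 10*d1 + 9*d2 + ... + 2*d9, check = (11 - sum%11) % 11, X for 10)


Weighted sum: 206
206 mod 11 = 8

Check digit: 3


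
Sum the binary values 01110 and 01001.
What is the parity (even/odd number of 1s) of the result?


01110 = 14
01001 = 9
Sum = 23 = 10111
1s count = 4

even parity (4 ones in 10111)


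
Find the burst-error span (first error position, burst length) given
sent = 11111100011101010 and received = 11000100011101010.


XOR: 00111000000000000

Burst at position 2, length 3


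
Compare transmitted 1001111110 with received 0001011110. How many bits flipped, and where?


XOR: 1000100000

2 error(s) at position(s): 0, 4


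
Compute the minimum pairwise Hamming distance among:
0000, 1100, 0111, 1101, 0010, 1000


Comparing all pairs, minimum distance: 1
Can detect 0 errors, correct 0 errors

1


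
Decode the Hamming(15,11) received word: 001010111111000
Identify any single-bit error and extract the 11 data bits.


Syndrome = 13: error at position 13

Data: 11011111100 (corrected bit 13)


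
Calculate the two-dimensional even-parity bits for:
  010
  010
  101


Row parities: 110
Column parities: 101

Row P: 110, Col P: 101, Corner: 0


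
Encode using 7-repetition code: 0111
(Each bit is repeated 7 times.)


Each bit -> 7 copies

0000000111111111111111111111


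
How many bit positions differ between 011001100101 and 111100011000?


XOR: 100101111101
Count of 1s: 8

8


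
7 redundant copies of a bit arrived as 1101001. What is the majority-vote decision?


Ones: 4 out of 7
Threshold: 4

1 (4/7 voted 1)


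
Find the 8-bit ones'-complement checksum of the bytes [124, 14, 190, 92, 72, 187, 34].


Sum = 713 mod 256 = 201
Complement = 54

54


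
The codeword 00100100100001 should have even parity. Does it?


Number of 1s: 4

Yes, parity is correct (4 ones)


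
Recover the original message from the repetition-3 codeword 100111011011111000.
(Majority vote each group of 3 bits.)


Groups: 100, 111, 011, 011, 111, 000
Majority votes: 011110

011110


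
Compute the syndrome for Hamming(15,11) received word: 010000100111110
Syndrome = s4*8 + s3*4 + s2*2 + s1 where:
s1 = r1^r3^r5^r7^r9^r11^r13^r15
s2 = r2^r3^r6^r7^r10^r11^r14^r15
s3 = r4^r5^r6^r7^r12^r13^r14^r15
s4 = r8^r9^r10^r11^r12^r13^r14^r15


s1=1, s2=1, s3=0, s4=1

Syndrome = 11 (error at position 11)


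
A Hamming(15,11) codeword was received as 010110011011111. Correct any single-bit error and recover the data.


Syndrome = 9: error at position 9

Data: 01000011111 (corrected bit 9)


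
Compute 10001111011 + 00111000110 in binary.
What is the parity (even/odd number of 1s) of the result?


10001111011 = 1147
00111000110 = 454
Sum = 1601 = 11001000001
1s count = 4

even parity (4 ones in 11001000001)


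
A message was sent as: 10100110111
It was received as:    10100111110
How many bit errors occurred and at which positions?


XOR: 00000001001

2 error(s) at position(s): 7, 10


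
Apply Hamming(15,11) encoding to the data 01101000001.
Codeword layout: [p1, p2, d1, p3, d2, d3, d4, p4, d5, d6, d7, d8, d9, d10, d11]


Parity bits: p1=1, p2=0, p3=1, p4=0

100111001000001


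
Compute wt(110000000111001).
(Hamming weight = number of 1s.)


Counting 1s in 110000000111001

6


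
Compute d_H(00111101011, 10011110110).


XOR: 10100011101
Count of 1s: 6

6


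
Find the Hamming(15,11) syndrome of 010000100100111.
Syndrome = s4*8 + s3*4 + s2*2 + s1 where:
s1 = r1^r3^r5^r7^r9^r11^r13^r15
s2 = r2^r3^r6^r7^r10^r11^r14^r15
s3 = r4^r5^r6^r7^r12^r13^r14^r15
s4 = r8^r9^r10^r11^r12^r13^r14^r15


s1=1, s2=1, s3=0, s4=0

Syndrome = 3 (error at position 3)


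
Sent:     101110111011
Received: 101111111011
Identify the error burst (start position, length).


XOR: 000001000000

Burst at position 5, length 1


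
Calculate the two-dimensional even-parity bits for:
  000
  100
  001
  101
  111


Row parities: 01101
Column parities: 111

Row P: 01101, Col P: 111, Corner: 1


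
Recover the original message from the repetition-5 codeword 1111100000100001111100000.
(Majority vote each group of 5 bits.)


Groups: 11111, 00000, 10000, 11111, 00000
Majority votes: 10010

10010


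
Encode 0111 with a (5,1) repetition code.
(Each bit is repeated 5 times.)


Each bit -> 5 copies

00000111111111111111


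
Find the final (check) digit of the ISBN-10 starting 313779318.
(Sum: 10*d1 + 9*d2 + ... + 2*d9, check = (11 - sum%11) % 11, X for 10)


Weighted sum: 230
230 mod 11 = 10

Check digit: 1


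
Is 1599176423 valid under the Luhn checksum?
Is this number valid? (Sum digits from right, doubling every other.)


Luhn sum = 48
48 mod 10 = 8

Invalid (Luhn sum mod 10 = 8)


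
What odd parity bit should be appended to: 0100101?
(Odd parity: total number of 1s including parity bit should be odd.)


Number of 1s in data: 3
Parity bit: 0

0


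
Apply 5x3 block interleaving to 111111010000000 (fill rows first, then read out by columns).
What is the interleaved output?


Matrix:
  111
  111
  010
  000
  000
Read columns: 110001110011000

110001110011000


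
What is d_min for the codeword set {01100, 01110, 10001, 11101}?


Comparing all pairs, minimum distance: 1
Can detect 0 errors, correct 0 errors

1


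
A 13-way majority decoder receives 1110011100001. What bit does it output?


Ones: 7 out of 13
Threshold: 7

1 (7/13 voted 1)


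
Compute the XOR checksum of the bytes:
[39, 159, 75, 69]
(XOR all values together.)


XOR chain: 39 ^ 159 ^ 75 ^ 69 = 182

182


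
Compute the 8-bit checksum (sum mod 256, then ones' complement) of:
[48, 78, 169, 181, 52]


Sum = 528 mod 256 = 16
Complement = 239

239


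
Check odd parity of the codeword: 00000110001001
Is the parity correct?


Number of 1s: 4

No, parity error (4 ones)


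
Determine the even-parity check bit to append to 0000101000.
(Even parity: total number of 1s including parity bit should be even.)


Number of 1s in data: 2
Parity bit: 0

0


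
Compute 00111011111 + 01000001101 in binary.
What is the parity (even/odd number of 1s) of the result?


00111011111 = 479
01000001101 = 525
Sum = 1004 = 1111101100
1s count = 7

odd parity (7 ones in 1111101100)


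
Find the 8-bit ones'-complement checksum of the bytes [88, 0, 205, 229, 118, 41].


Sum = 681 mod 256 = 169
Complement = 86

86


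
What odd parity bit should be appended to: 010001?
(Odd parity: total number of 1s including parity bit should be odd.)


Number of 1s in data: 2
Parity bit: 1

1


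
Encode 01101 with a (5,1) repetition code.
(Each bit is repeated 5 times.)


Each bit -> 5 copies

0000011111111110000011111


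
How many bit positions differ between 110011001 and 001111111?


XOR: 111100110
Count of 1s: 6

6


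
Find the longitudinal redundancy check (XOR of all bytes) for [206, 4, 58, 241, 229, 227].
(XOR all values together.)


XOR chain: 206 ^ 4 ^ 58 ^ 241 ^ 229 ^ 227 = 7

7


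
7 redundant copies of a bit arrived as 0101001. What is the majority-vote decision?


Ones: 3 out of 7
Threshold: 4

0 (3/7 voted 1)


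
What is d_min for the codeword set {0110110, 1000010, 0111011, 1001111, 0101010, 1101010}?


Comparing all pairs, minimum distance: 1
Can detect 0 errors, correct 0 errors

1


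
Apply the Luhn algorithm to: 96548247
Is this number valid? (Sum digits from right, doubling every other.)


Luhn sum = 44
44 mod 10 = 4

Invalid (Luhn sum mod 10 = 4)


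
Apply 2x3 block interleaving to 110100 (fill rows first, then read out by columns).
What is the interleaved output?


Matrix:
  110
  100
Read columns: 111000

111000


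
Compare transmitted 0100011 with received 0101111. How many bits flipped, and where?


XOR: 0001100

2 error(s) at position(s): 3, 4


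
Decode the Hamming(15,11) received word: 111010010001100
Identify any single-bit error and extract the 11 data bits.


Syndrome = 12: error at position 12

Data: 11000000100 (corrected bit 12)


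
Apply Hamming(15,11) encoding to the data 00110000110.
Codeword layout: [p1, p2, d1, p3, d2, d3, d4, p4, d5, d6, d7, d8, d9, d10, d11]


Parity bits: p1=0, p2=1, p3=0, p4=0

010001100000110


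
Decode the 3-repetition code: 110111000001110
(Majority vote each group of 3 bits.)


Groups: 110, 111, 000, 001, 110
Majority votes: 11001

11001


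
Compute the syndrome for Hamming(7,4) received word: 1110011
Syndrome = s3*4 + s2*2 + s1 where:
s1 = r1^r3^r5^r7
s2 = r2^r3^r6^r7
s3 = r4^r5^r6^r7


s1=1, s2=0, s3=0

Syndrome = 1 (error at position 1)


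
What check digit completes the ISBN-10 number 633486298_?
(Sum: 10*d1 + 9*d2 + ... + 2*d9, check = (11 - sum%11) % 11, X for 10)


Weighted sum: 268
268 mod 11 = 4

Check digit: 7


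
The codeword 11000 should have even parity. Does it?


Number of 1s: 2

Yes, parity is correct (2 ones)


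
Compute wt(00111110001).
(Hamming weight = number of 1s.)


Counting 1s in 00111110001

6


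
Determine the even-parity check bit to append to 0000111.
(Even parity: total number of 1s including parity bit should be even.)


Number of 1s in data: 3
Parity bit: 1

1


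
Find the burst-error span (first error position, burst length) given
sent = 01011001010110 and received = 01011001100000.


XOR: 00000000110110

Burst at position 8, length 5


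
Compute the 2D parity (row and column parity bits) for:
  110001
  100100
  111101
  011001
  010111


Row parities: 10110
Column parities: 100110

Row P: 10110, Col P: 100110, Corner: 1


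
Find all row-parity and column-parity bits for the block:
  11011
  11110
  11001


Row parities: 001
Column parities: 11100

Row P: 001, Col P: 11100, Corner: 1


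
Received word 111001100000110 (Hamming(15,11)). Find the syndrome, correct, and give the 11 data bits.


Syndrome = 2: error at position 2

Data: 10110000110 (corrected bit 2)


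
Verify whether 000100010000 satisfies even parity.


Number of 1s: 2

Yes, parity is correct (2 ones)


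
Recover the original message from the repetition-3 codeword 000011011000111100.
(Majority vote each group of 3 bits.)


Groups: 000, 011, 011, 000, 111, 100
Majority votes: 011010

011010


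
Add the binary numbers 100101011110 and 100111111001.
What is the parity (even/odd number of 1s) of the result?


100101011110 = 2398
100111111001 = 2553
Sum = 4951 = 1001101010111
1s count = 8

even parity (8 ones in 1001101010111)


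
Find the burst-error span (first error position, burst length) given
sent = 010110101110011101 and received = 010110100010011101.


XOR: 000000001100000000

Burst at position 8, length 2


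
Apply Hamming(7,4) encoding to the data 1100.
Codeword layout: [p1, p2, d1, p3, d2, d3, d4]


Parity bits: p1=0, p2=1, p3=1

0111100


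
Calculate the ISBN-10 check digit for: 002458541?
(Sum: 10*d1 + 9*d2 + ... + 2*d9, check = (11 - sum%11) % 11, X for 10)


Weighted sum: 148
148 mod 11 = 5

Check digit: 6


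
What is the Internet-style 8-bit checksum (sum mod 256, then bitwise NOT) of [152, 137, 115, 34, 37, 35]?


Sum = 510 mod 256 = 254
Complement = 1

1


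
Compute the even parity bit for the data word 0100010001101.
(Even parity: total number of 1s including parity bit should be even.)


Number of 1s in data: 5
Parity bit: 1

1


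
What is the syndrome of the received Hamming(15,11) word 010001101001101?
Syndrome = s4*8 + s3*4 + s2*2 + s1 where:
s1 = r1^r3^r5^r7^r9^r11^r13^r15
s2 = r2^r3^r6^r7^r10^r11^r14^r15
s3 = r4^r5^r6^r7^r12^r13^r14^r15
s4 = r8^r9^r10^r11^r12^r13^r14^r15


s1=0, s2=0, s3=1, s4=0

Syndrome = 4 (error at position 4)


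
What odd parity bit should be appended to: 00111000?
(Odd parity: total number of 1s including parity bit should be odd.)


Number of 1s in data: 3
Parity bit: 0

0


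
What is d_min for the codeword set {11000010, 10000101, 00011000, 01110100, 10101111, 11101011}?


Comparing all pairs, minimum distance: 2
Can detect 1 errors, correct 0 errors

2


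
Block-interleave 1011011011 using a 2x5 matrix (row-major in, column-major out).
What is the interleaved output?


Matrix:
  10110
  11011
Read columns: 1101101101

1101101101


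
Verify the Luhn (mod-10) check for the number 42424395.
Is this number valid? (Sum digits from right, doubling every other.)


Luhn sum = 45
45 mod 10 = 5

Invalid (Luhn sum mod 10 = 5)


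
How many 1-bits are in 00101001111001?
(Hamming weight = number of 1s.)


Counting 1s in 00101001111001

7


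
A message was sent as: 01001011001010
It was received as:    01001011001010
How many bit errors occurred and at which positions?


XOR: 00000000000000

0 errors (received matches sent)


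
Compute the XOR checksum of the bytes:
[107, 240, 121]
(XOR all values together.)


XOR chain: 107 ^ 240 ^ 121 = 226

226


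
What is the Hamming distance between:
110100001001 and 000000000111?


XOR: 110100001110
Count of 1s: 6

6


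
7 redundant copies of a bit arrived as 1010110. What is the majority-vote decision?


Ones: 4 out of 7
Threshold: 4

1 (4/7 voted 1)


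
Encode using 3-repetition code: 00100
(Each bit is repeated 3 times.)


Each bit -> 3 copies

000000111000000


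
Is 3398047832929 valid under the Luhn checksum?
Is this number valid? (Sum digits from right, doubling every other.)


Luhn sum = 76
76 mod 10 = 6

Invalid (Luhn sum mod 10 = 6)


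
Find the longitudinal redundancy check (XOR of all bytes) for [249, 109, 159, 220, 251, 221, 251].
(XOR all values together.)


XOR chain: 249 ^ 109 ^ 159 ^ 220 ^ 251 ^ 221 ^ 251 = 10

10


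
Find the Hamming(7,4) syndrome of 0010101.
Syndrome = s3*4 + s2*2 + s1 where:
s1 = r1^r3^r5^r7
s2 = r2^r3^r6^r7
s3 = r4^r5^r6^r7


s1=1, s2=0, s3=0

Syndrome = 1 (error at position 1)


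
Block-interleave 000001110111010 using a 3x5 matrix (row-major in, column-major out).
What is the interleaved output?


Matrix:
  00000
  11101
  11010
Read columns: 011011010001010

011011010001010


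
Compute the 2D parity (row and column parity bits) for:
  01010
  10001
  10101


Row parities: 001
Column parities: 01110

Row P: 001, Col P: 01110, Corner: 1


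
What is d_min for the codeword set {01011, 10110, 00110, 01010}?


Comparing all pairs, minimum distance: 1
Can detect 0 errors, correct 0 errors

1


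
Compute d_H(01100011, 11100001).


XOR: 10000010
Count of 1s: 2

2


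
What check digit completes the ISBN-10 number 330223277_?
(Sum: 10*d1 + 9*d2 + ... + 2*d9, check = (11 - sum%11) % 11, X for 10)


Weighted sum: 141
141 mod 11 = 9

Check digit: 2


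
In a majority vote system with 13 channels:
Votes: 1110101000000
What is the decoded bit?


Ones: 5 out of 13
Threshold: 7

0 (5/13 voted 1)


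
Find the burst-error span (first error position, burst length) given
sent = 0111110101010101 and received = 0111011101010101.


XOR: 0000101000000000

Burst at position 4, length 3


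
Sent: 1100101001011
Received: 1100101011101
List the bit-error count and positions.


XOR: 0000000010110

3 error(s) at position(s): 8, 10, 11


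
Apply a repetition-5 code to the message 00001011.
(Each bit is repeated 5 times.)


Each bit -> 5 copies

0000000000000000000011111000001111111111


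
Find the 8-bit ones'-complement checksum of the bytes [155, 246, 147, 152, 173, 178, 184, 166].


Sum = 1401 mod 256 = 121
Complement = 134

134


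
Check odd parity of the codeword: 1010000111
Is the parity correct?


Number of 1s: 5

Yes, parity is correct (5 ones)


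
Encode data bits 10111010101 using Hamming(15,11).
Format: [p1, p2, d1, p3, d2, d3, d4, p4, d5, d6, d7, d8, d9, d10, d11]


Parity bits: p1=0, p2=1, p3=0, p4=0

011001101010101


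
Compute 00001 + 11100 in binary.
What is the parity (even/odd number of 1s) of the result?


00001 = 1
11100 = 28
Sum = 29 = 11101
1s count = 4

even parity (4 ones in 11101)


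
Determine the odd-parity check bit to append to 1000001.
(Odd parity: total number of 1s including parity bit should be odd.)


Number of 1s in data: 2
Parity bit: 1

1


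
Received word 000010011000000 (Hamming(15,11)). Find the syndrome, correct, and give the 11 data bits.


Syndrome = 4: error at position 4

Data: 01001000000 (corrected bit 4)


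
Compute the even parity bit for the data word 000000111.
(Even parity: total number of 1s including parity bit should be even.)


Number of 1s in data: 3
Parity bit: 1

1


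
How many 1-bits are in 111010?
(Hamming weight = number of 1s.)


Counting 1s in 111010

4


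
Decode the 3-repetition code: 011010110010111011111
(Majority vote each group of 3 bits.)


Groups: 011, 010, 110, 010, 111, 011, 111
Majority votes: 1010111

1010111


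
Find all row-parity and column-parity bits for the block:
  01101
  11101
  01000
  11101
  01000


Row parities: 10101
Column parities: 01101

Row P: 10101, Col P: 01101, Corner: 1


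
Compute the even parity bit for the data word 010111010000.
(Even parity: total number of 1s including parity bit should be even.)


Number of 1s in data: 5
Parity bit: 1

1


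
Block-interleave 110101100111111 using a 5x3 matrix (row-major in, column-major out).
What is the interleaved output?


Matrix:
  110
  101
  100
  111
  111
Read columns: 111111001101011

111111001101011


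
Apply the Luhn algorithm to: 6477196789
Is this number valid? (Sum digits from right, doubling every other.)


Luhn sum = 56
56 mod 10 = 6

Invalid (Luhn sum mod 10 = 6)


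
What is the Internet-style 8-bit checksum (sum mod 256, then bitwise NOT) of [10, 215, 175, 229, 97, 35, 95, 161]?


Sum = 1017 mod 256 = 249
Complement = 6

6


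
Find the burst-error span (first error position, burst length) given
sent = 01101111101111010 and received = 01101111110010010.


XOR: 00000000011101000

Burst at position 9, length 5


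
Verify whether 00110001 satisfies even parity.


Number of 1s: 3

No, parity error (3 ones)


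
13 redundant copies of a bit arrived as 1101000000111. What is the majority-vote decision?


Ones: 6 out of 13
Threshold: 7

0 (6/13 voted 1)


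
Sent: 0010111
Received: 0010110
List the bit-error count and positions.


XOR: 0000001

1 error(s) at position(s): 6


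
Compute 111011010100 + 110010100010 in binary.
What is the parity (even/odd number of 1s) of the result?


111011010100 = 3796
110010100010 = 3234
Sum = 7030 = 1101101110110
1s count = 9

odd parity (9 ones in 1101101110110)


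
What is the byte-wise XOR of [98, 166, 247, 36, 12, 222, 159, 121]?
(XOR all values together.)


XOR chain: 98 ^ 166 ^ 247 ^ 36 ^ 12 ^ 222 ^ 159 ^ 121 = 35

35


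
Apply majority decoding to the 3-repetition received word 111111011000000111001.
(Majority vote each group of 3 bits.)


Groups: 111, 111, 011, 000, 000, 111, 001
Majority votes: 1110010

1110010


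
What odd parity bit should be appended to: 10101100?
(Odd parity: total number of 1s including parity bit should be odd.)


Number of 1s in data: 4
Parity bit: 1

1


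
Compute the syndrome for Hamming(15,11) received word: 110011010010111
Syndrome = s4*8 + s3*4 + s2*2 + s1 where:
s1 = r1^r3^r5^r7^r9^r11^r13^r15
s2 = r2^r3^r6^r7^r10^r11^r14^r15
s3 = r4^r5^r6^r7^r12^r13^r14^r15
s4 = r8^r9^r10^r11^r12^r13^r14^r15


s1=1, s2=1, s3=1, s4=1

Syndrome = 15 (error at position 15)


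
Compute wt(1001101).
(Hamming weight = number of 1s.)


Counting 1s in 1001101

4


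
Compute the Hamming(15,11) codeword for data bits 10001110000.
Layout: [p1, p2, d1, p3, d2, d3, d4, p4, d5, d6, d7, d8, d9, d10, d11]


Parity bits: p1=1, p2=1, p3=0, p4=1

111000011110000


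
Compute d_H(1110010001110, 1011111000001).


XOR: 0101101001111
Count of 1s: 8

8


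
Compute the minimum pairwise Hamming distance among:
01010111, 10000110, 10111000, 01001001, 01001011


Comparing all pairs, minimum distance: 1
Can detect 0 errors, correct 0 errors

1


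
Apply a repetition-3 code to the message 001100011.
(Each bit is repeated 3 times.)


Each bit -> 3 copies

000000111111000000000111111


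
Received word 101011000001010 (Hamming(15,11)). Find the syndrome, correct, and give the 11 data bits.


Syndrome = 3: error at position 3

Data: 01100001010 (corrected bit 3)


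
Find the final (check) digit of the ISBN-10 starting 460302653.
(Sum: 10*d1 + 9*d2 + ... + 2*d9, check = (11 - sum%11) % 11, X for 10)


Weighted sum: 170
170 mod 11 = 5

Check digit: 6


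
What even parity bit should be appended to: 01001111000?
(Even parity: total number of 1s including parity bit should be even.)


Number of 1s in data: 5
Parity bit: 1

1


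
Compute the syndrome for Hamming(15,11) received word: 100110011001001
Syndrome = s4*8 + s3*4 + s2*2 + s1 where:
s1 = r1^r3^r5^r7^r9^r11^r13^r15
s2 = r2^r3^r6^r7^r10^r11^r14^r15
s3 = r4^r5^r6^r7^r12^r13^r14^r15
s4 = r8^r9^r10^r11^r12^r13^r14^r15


s1=0, s2=1, s3=0, s4=0

Syndrome = 2 (error at position 2)


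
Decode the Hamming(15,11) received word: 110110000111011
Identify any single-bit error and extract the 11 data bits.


Syndrome = 14: error at position 14

Data: 01000111001 (corrected bit 14)


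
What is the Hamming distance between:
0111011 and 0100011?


XOR: 0011000
Count of 1s: 2

2


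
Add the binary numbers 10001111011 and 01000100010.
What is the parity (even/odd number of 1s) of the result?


10001111011 = 1147
01000100010 = 546
Sum = 1693 = 11010011101
1s count = 7

odd parity (7 ones in 11010011101)


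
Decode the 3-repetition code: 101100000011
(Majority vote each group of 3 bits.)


Groups: 101, 100, 000, 011
Majority votes: 1001

1001


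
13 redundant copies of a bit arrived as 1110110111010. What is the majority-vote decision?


Ones: 9 out of 13
Threshold: 7

1 (9/13 voted 1)


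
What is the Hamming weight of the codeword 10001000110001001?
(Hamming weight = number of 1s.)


Counting 1s in 10001000110001001

6


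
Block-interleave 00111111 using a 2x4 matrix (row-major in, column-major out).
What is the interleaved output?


Matrix:
  0011
  1111
Read columns: 01011111

01011111


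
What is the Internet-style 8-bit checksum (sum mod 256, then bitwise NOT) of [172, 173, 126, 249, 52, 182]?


Sum = 954 mod 256 = 186
Complement = 69

69


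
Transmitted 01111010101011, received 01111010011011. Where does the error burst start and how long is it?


XOR: 00000000110000

Burst at position 8, length 2


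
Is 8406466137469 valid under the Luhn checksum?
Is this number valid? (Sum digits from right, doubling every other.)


Luhn sum = 58
58 mod 10 = 8

Invalid (Luhn sum mod 10 = 8)


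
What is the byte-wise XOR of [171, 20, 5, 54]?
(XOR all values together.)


XOR chain: 171 ^ 20 ^ 5 ^ 54 = 140

140


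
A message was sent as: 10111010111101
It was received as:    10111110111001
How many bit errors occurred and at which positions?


XOR: 00000100000100

2 error(s) at position(s): 5, 11


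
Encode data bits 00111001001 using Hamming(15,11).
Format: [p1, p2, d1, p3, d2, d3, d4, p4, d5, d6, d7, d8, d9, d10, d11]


Parity bits: p1=1, p2=1, p3=0, p4=1

110001111001001


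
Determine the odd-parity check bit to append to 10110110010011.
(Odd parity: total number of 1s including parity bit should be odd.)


Number of 1s in data: 8
Parity bit: 1

1


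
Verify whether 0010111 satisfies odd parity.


Number of 1s: 4

No, parity error (4 ones)


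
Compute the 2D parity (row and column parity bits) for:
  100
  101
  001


Row parities: 101
Column parities: 000

Row P: 101, Col P: 000, Corner: 0


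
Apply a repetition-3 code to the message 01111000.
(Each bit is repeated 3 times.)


Each bit -> 3 copies

000111111111111000000000


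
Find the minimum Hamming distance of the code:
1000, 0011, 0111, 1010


Comparing all pairs, minimum distance: 1
Can detect 0 errors, correct 0 errors

1


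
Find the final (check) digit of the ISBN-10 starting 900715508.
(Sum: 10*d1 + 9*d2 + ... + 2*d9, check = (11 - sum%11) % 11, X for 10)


Weighted sum: 206
206 mod 11 = 8

Check digit: 3


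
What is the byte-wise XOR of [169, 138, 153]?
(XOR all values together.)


XOR chain: 169 ^ 138 ^ 153 = 186

186


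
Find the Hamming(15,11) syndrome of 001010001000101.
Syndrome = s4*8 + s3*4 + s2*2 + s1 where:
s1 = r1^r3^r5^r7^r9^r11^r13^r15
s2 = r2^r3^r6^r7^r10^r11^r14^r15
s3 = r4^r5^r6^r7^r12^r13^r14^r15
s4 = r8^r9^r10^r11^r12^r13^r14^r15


s1=1, s2=0, s3=1, s4=1

Syndrome = 13 (error at position 13)


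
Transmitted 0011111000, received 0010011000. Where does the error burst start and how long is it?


XOR: 0001100000

Burst at position 3, length 2


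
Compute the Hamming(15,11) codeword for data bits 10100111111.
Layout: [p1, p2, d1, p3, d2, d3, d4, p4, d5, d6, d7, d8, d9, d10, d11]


Parity bits: p1=0, p2=0, p3=1, p4=0

001101000111111


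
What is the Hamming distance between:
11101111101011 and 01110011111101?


XOR: 10011100010110
Count of 1s: 7

7


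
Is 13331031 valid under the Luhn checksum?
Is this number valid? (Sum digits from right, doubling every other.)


Luhn sum = 23
23 mod 10 = 3

Invalid (Luhn sum mod 10 = 3)


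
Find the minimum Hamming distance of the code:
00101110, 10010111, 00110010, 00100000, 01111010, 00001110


Comparing all pairs, minimum distance: 1
Can detect 0 errors, correct 0 errors

1


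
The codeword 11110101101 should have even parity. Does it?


Number of 1s: 8

Yes, parity is correct (8 ones)


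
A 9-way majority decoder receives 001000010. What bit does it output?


Ones: 2 out of 9
Threshold: 5

0 (2/9 voted 1)


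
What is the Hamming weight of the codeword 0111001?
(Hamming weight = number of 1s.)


Counting 1s in 0111001

4


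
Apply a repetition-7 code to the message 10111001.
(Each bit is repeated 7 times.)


Each bit -> 7 copies

11111110000000111111111111111111111000000000000001111111


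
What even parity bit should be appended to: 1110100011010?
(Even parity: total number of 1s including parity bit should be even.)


Number of 1s in data: 7
Parity bit: 1

1


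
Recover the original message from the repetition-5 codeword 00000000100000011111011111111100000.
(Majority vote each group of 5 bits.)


Groups: 00000, 00010, 00000, 11111, 01111, 11111, 00000
Majority votes: 0001110

0001110


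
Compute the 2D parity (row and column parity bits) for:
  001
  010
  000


Row parities: 110
Column parities: 011

Row P: 110, Col P: 011, Corner: 0


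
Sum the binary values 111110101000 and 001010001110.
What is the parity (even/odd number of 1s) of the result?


111110101000 = 4008
001010001110 = 654
Sum = 4662 = 1001000110110
1s count = 6

even parity (6 ones in 1001000110110)


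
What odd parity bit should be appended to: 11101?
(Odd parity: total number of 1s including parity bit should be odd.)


Number of 1s in data: 4
Parity bit: 1

1


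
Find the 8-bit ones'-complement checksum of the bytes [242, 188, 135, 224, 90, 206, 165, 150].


Sum = 1400 mod 256 = 120
Complement = 135

135


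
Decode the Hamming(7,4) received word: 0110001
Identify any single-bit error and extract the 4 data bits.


Syndrome = 6: error at position 6

Data: 1011 (corrected bit 6)
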